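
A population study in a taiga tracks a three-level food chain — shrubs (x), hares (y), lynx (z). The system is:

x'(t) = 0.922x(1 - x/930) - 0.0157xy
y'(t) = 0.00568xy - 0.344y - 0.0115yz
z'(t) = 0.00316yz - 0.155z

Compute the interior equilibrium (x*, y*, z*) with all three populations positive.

From dz/dt = 0: 0.00316y* = 0.155, so y* = 49.1.
From dx/dt = 0: 0.922(1 - x*/930) = 0.0157·49.1, giving x* = 930·(1 - 0.835) = 153.
From dy/dt = 0: 0.00568·153 - 0.344 = 0.0115z*, so z* = 0.526/0.0115 = 45.8.

x* ≈ 153, y* ≈ 49.1, z* ≈ 45.8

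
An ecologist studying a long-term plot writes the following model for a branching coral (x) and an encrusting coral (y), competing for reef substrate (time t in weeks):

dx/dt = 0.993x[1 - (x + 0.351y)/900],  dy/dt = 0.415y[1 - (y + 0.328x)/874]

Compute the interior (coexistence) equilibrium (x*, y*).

Setting both brackets to zero gives the nullclines x + 0.351y = 900 and 0.328x + y = 874.
Substituting y = 874 - 0.328x into the first: x(1 - 0.351·0.328) = 900 - 0.351·874.
So x* = 593/0.885 = 670, and then y* = 874 - 0.328·670 = 654.

x* ≈ 670, y* ≈ 654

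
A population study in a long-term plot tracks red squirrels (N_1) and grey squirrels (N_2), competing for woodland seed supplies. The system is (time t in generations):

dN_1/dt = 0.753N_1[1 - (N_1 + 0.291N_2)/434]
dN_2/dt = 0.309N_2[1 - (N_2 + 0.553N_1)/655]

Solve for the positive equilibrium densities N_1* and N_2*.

N_1* ≈ 290, N_2* ≈ 495

Setting both brackets to zero gives the nullclines N_1 + 0.291N_2 = 434 and 0.553N_1 + N_2 = 655.
Substituting N_2 = 655 - 0.553N_1 into the first: N_1(1 - 0.291·0.553) = 434 - 0.291·655.
So N_1* = 243/0.839 = 290, and then N_2* = 655 - 0.553·290 = 495.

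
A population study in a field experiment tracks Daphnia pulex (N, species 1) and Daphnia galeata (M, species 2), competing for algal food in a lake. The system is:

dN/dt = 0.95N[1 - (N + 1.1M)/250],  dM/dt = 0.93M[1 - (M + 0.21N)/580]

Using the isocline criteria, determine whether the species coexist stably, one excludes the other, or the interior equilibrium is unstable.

Compare the nullcline intercepts: K1/α12 = 250/1.1 = 227 < K2 = 580; K2/α21 = 580/0.21 = 2760 > K1 = 250.
Since the inequalities point opposite ways, species 2 can invade but species 1 cannot.

species 2 excludes species 1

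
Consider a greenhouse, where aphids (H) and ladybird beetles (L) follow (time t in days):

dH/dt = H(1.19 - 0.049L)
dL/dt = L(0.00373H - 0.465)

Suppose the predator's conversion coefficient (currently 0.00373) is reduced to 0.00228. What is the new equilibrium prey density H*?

At the interior fixed point, setting dL/dt = 0 with L > 0 fixes H* = (predator death rate)/(HL coefficient) — independent of the other coefficients.
With the change, H* = 0.465/0.00228 = 204; it rises from 125.

H* ≈ 204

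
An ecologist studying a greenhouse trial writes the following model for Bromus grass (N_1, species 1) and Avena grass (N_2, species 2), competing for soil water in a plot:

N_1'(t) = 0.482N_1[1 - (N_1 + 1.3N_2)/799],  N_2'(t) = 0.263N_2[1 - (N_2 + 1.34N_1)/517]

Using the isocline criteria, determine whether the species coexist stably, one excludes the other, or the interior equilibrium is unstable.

species 1 excludes species 2

Compare the nullcline intercepts: K1/α12 = 799/1.3 = 615 > K2 = 517; K2/α21 = 517/1.34 = 386 < K1 = 799.
Since the inequalities point opposite ways, species 1 can invade but species 2 cannot.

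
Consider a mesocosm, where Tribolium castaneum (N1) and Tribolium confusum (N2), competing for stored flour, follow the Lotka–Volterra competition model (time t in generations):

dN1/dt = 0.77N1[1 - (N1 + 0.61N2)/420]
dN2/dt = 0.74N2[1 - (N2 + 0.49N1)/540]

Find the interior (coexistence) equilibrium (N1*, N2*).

Setting both brackets to zero gives the nullclines N1 + 0.61N2 = 420 and 0.49N1 + N2 = 540.
Substituting N2 = 540 - 0.49N1 into the first: N1(1 - 0.61·0.49) = 420 - 0.61·540.
So N1* = 90.6/0.701 = 129, and then N2* = 540 - 0.49·129 = 477.

N1* ≈ 129, N2* ≈ 477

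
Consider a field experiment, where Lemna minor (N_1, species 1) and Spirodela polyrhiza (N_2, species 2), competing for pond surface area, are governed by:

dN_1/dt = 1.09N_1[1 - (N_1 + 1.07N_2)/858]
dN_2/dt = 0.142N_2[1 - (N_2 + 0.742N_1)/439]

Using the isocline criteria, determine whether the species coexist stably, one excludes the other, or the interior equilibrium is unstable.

species 1 excludes species 2

Compare the nullcline intercepts: K1/α12 = 858/1.07 = 802 > K2 = 439; K2/α21 = 439/0.742 = 592 < K1 = 858.
Since the inequalities point opposite ways, species 1 can invade but species 2 cannot.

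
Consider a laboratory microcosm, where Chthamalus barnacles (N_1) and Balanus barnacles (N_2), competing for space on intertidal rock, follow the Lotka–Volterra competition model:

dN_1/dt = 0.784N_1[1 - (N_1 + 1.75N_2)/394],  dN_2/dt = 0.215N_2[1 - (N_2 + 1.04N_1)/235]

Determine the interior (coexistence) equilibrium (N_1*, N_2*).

Setting both brackets to zero gives the nullclines N_1 + 1.75N_2 = 394 and 1.04N_1 + N_2 = 235.
Substituting N_2 = 235 - 1.04N_1 into the first: N_1(1 - 1.75·1.04) = 394 - 1.75·235.
So N_1* = -17.2/-0.82 = 21, and then N_2* = 235 - 1.04·21 = 213.

N_1* ≈ 21, N_2* ≈ 213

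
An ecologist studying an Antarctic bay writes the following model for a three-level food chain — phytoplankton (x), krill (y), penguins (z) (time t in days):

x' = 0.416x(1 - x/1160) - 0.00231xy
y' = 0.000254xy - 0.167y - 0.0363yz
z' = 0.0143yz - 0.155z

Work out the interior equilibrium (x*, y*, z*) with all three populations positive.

x* ≈ 1090, y* ≈ 10.8, z* ≈ 3.03

From dz/dt = 0: 0.0143y* = 0.155, so y* = 10.8.
From dx/dt = 0: 0.416(1 - x*/1160) = 0.00231·10.8, giving x* = 1160·(1 - 0.0602) = 1090.
From dy/dt = 0: 0.000254·1090 - 0.167 = 0.0363z*, so z* = 0.11/0.0363 = 3.03.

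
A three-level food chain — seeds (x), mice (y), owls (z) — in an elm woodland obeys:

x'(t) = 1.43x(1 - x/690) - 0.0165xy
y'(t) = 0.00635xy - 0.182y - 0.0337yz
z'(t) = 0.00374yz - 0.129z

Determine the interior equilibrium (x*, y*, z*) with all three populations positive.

x* ≈ 415, y* ≈ 34.5, z* ≈ 72.9

From dz/dt = 0: 0.00374y* = 0.129, so y* = 34.5.
From dx/dt = 0: 1.43(1 - x*/690) = 0.0165·34.5, giving x* = 690·(1 - 0.398) = 415.
From dy/dt = 0: 0.00635·415 - 0.182 = 0.0337z*, so z* = 2.46/0.0337 = 72.9.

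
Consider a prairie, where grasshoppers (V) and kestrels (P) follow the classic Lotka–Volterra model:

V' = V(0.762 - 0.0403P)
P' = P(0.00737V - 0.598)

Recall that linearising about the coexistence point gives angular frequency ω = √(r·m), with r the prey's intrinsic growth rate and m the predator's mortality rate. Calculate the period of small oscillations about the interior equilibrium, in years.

T ≈ 9.31 years

Here r = 0.762 and m = 0.598, so r·m = 0.456.
ω = √0.456 = 0.675 per year, hence T = 2π/ω ≈ 9.31 years.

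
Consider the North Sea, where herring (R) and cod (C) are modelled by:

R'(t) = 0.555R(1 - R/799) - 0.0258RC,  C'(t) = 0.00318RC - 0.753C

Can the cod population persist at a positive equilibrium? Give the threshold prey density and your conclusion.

The predator equation gives dC/dt > 0 only when R > 0.753/0.00318 = 237.
Without the predator, R → K = 799. Since 799 > 237, the predator can invade and persist.

Threshold R = 237; K > 237, so yes, the predator persists.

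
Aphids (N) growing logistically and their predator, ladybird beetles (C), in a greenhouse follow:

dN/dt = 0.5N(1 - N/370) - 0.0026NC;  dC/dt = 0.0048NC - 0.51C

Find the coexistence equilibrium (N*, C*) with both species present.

N* ≈ 106, C* ≈ 137

From dC/dt = 0 with C > 0: 0.0048N* = 0.51, so N* = 106.
Substitute into dN/dt = 0: 0.5(1 - 106/370) = 0.0026C*.
The bracket is 0.713, giving C* = 0.356/0.0026 = 137.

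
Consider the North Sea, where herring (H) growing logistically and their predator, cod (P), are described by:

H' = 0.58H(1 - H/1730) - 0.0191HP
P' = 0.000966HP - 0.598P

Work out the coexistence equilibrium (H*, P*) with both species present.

From dP/dt = 0 with P > 0: 0.000966H* = 0.598, so H* = 619.
Substitute into dH/dt = 0: 0.58(1 - 619/1730) = 0.0191P*.
The bracket is 0.642, giving P* = 0.372/0.0191 = 19.5.

H* ≈ 619, P* ≈ 19.5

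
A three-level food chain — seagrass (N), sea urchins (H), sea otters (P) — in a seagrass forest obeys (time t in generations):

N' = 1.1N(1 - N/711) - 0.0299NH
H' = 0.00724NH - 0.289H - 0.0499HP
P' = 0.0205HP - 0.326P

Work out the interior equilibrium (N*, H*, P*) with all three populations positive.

N* ≈ 404, H* ≈ 15.9, P* ≈ 52.8

From dP/dt = 0: 0.0205H* = 0.326, so H* = 15.9.
From dN/dt = 0: 1.1(1 - N*/711) = 0.0299·15.9, giving N* = 711·(1 - 0.432) = 404.
From dH/dt = 0: 0.00724·404 - 0.289 = 0.0499P*, so P* = 2.63/0.0499 = 52.8.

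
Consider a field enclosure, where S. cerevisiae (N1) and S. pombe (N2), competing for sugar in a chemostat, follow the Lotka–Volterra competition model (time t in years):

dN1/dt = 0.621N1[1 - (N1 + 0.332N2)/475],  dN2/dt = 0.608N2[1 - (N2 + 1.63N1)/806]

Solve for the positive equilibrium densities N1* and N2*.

Setting both brackets to zero gives the nullclines N1 + 0.332N2 = 475 and 1.63N1 + N2 = 806.
Substituting N2 = 806 - 1.63N1 into the first: N1(1 - 0.332·1.63) = 475 - 0.332·806.
So N1* = 207/0.459 = 452, and then N2* = 806 - 1.63·452 = 69.2.

N1* ≈ 452, N2* ≈ 69.2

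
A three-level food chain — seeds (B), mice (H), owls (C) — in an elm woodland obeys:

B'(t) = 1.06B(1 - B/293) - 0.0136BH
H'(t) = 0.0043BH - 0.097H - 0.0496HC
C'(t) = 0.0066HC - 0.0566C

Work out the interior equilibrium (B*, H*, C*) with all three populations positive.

B* ≈ 261, H* ≈ 8.58, C* ≈ 20.7

From dC/dt = 0: 0.0066H* = 0.0566, so H* = 8.58.
From dB/dt = 0: 1.06(1 - B*/293) = 0.0136·8.58, giving B* = 293·(1 - 0.11) = 261.
From dH/dt = 0: 0.0043·261 - 0.097 = 0.0496C*, so C* = 1.02/0.0496 = 20.7.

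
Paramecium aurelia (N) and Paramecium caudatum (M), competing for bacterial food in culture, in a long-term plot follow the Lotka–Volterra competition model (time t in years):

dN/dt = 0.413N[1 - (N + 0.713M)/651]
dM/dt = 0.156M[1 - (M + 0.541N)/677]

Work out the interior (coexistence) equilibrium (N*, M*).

Setting both brackets to zero gives the nullclines N + 0.713M = 651 and 0.541N + M = 677.
Substituting M = 677 - 0.541N into the first: N(1 - 0.713·0.541) = 651 - 0.713·677.
So N* = 168/0.614 = 274, and then M* = 677 - 0.541·274 = 529.

N* ≈ 274, M* ≈ 529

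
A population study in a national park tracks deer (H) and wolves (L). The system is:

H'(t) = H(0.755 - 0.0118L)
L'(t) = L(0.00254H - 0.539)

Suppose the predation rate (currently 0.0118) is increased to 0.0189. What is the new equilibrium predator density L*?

L* ≈ 39.9

At the interior fixed point, setting dH/dt = 0 with H > 0 fixes L* = (prey growth rate)/(HL coefficient) — independent of the other coefficients.
With the change, L* = 0.755/0.0189 = 39.9; it falls from 64.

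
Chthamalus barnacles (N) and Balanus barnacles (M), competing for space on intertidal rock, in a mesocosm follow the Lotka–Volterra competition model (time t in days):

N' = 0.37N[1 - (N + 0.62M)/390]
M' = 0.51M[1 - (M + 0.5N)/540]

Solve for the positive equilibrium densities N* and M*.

Setting both brackets to zero gives the nullclines N + 0.62M = 390 and 0.5N + M = 540.
Substituting M = 540 - 0.5N into the first: N(1 - 0.62·0.5) = 390 - 0.62·540.
So N* = 55.2/0.69 = 80, and then M* = 540 - 0.5·80 = 500.

N* ≈ 80, M* ≈ 500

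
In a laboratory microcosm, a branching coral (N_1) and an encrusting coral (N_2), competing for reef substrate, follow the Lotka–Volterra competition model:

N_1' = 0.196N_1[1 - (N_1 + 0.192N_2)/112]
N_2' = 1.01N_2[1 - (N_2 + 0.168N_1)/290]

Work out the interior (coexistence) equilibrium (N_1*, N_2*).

Setting both brackets to zero gives the nullclines N_1 + 0.192N_2 = 112 and 0.168N_1 + N_2 = 290.
Substituting N_2 = 290 - 0.168N_1 into the first: N_1(1 - 0.192·0.168) = 112 - 0.192·290.
So N_1* = 56.3/0.968 = 58.2, and then N_2* = 290 - 0.168·58.2 = 280.

N_1* ≈ 58.2, N_2* ≈ 280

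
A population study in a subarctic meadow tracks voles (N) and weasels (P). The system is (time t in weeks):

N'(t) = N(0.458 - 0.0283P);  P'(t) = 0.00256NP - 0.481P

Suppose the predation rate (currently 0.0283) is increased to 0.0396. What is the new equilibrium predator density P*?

At the interior fixed point, setting dN/dt = 0 with N > 0 fixes P* = (prey growth rate)/(NP coefficient) — independent of the other coefficients.
With the change, P* = 0.458/0.0396 = 11.6; it falls from 16.2.

P* ≈ 11.6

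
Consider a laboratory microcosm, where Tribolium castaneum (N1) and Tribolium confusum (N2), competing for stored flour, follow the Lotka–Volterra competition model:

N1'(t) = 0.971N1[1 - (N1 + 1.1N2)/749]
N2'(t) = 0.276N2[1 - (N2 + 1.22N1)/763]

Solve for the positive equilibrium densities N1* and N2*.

Setting both brackets to zero gives the nullclines N1 + 1.1N2 = 749 and 1.22N1 + N2 = 763.
Substituting N2 = 763 - 1.22N1 into the first: N1(1 - 1.1·1.22) = 749 - 1.1·763.
So N1* = -90.3/-0.342 = 264, and then N2* = 763 - 1.22·264 = 441.

N1* ≈ 264, N2* ≈ 441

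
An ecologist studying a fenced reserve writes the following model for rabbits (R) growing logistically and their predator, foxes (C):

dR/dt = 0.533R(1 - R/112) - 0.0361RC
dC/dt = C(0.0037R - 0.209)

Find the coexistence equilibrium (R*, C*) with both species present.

R* ≈ 56.5, C* ≈ 7.32

From dC/dt = 0 with C > 0: 0.0037R* = 0.209, so R* = 56.5.
Substitute into dR/dt = 0: 0.533(1 - 56.5/112) = 0.0361C*.
The bracket is 0.496, giving C* = 0.264/0.0361 = 7.32.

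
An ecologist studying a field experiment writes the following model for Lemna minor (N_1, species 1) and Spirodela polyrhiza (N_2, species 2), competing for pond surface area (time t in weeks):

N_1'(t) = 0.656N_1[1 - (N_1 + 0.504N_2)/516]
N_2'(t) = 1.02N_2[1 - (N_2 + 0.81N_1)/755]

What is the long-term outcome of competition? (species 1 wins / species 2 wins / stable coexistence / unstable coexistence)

Compare the nullcline intercepts: K1/α12 = 516/0.504 = 1020 > K2 = 755; K2/α21 = 755/0.81 = 932 > K1 = 516.
Since both inequalities hold, each species can invade when rare, so the interior equilibrium is stable.

stable coexistence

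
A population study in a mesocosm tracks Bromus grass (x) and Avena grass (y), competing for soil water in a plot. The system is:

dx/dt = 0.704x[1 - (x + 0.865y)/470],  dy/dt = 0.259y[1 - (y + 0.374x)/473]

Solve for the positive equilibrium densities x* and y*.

x* ≈ 90, y* ≈ 439

Setting both brackets to zero gives the nullclines x + 0.865y = 470 and 0.374x + y = 473.
Substituting y = 473 - 0.374x into the first: x(1 - 0.865·0.374) = 470 - 0.865·473.
So x* = 60.9/0.676 = 90, and then y* = 473 - 0.374·90 = 439.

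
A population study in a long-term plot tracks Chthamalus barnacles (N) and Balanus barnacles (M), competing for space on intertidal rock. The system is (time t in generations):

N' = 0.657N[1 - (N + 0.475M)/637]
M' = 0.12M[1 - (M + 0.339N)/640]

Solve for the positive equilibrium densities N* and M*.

N* ≈ 397, M* ≈ 505

Setting both brackets to zero gives the nullclines N + 0.475M = 637 and 0.339N + M = 640.
Substituting M = 640 - 0.339N into the first: N(1 - 0.475·0.339) = 637 - 0.475·640.
So N* = 333/0.839 = 397, and then M* = 640 - 0.339·397 = 505.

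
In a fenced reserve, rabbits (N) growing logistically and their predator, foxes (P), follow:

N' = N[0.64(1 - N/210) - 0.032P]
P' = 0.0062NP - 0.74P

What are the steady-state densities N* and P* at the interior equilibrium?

N* ≈ 119, P* ≈ 8.63

From dP/dt = 0 with P > 0: 0.0062N* = 0.74, so N* = 119.
Substitute into dN/dt = 0: 0.64(1 - 119/210) = 0.032P*.
The bracket is 0.432, giving P* = 0.276/0.032 = 8.63.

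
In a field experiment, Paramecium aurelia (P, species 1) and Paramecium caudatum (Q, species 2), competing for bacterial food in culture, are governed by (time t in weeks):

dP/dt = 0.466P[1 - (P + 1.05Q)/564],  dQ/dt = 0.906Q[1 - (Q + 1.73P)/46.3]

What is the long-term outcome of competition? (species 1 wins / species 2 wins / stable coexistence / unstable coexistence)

species 1 excludes species 2

Compare the nullcline intercepts: K1/α12 = 564/1.05 = 537 > K2 = 46.3; K2/α21 = 46.3/1.73 = 26.8 < K1 = 564.
Since the inequalities point opposite ways, species 1 can invade but species 2 cannot.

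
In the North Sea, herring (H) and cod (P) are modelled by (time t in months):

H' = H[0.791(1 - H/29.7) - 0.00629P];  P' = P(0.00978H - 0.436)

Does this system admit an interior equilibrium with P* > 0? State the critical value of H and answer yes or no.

The predator equation gives dP/dt > 0 only when H > 0.436/0.00978 = 44.6.
Without the predator, H → K = 29.7. Since 29.7 < 44.6, the predator cannot invade.

Threshold H = 44.6; K < 44.6, so no, the predator goes extinct.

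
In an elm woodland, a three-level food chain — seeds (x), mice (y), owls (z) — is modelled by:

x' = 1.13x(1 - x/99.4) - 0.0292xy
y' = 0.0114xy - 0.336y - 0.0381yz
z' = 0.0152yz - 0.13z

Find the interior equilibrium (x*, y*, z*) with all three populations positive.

x* ≈ 77.4, y* ≈ 8.55, z* ≈ 14.3

From dz/dt = 0: 0.0152y* = 0.13, so y* = 8.55.
From dx/dt = 0: 1.13(1 - x*/99.4) = 0.0292·8.55, giving x* = 99.4·(1 - 0.221) = 77.4.
From dy/dt = 0: 0.0114·77.4 - 0.336 = 0.0381z*, so z* = 0.547/0.0381 = 14.3.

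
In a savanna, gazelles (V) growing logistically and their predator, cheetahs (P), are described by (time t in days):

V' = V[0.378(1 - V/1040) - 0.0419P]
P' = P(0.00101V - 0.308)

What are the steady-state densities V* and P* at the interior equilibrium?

V* ≈ 305, P* ≈ 6.38

From dP/dt = 0 with P > 0: 0.00101V* = 0.308, so V* = 305.
Substitute into dV/dt = 0: 0.378(1 - 305/1040) = 0.0419P*.
The bracket is 0.707, giving P* = 0.267/0.0419 = 6.38.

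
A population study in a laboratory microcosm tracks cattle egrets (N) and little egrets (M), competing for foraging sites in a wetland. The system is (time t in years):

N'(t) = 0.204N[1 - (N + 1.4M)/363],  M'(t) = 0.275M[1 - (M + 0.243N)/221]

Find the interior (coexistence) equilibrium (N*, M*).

Setting both brackets to zero gives the nullclines N + 1.4M = 363 and 0.243N + M = 221.
Substituting M = 221 - 0.243N into the first: N(1 - 1.4·0.243) = 363 - 1.4·221.
So N* = 53.6/0.66 = 81.2, and then M* = 221 - 0.243·81.2 = 201.

N* ≈ 81.2, M* ≈ 201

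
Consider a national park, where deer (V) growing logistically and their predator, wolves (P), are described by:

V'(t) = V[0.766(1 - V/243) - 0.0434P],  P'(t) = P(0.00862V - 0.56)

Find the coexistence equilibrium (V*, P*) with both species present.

From dP/dt = 0 with P > 0: 0.00862V* = 0.56, so V* = 65.
Substitute into dV/dt = 0: 0.766(1 - 65/243) = 0.0434P*.
The bracket is 0.733, giving P* = 0.561/0.0434 = 12.9.

V* ≈ 65, P* ≈ 12.9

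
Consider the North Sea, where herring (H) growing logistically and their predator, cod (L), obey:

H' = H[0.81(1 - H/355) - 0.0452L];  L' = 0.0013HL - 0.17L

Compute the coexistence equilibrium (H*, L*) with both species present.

H* ≈ 131, L* ≈ 11.3

From dL/dt = 0 with L > 0: 0.0013H* = 0.17, so H* = 131.
Substitute into dH/dt = 0: 0.81(1 - 131/355) = 0.0452L*.
The bracket is 0.632, giving L* = 0.512/0.0452 = 11.3.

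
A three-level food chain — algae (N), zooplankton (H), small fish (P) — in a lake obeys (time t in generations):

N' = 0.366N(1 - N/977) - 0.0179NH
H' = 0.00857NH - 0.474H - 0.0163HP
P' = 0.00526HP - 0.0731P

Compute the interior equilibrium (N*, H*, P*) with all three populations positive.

N* ≈ 313, H* ≈ 13.9, P* ≈ 135

From dP/dt = 0: 0.00526H* = 0.0731, so H* = 13.9.
From dN/dt = 0: 0.366(1 - N*/977) = 0.0179·13.9, giving N* = 977·(1 - 0.68) = 313.
From dH/dt = 0: 0.00857·313 - 0.474 = 0.0163P*, so P* = 2.21/0.0163 = 135.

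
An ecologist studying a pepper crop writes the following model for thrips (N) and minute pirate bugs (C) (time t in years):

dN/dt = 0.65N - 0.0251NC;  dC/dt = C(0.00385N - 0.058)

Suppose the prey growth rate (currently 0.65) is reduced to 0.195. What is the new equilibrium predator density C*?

C* ≈ 7.77

At the interior fixed point, setting dN/dt = 0 with N > 0 fixes C* = (prey growth rate)/(NC coefficient) — independent of the other coefficients.
With the change, C* = 0.195/0.0251 = 7.77; it falls from 25.9.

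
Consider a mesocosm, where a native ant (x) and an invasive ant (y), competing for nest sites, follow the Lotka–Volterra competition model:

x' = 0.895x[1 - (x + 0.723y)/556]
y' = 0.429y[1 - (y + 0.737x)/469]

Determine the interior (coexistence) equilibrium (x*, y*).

Setting both brackets to zero gives the nullclines x + 0.723y = 556 and 0.737x + y = 469.
Substituting y = 469 - 0.737x into the first: x(1 - 0.723·0.737) = 556 - 0.723·469.
So x* = 217/0.467 = 464, and then y* = 469 - 0.737·464 = 127.

x* ≈ 464, y* ≈ 127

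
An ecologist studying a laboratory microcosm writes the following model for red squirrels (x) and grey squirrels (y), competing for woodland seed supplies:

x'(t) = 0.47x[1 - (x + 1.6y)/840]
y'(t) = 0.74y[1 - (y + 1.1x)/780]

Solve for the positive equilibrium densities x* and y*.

x* ≈ 537, y* ≈ 189

Setting both brackets to zero gives the nullclines x + 1.6y = 840 and 1.1x + y = 780.
Substituting y = 780 - 1.1x into the first: x(1 - 1.6·1.1) = 840 - 1.6·780.
So x* = -408/-0.76 = 537, and then y* = 780 - 1.1·537 = 189.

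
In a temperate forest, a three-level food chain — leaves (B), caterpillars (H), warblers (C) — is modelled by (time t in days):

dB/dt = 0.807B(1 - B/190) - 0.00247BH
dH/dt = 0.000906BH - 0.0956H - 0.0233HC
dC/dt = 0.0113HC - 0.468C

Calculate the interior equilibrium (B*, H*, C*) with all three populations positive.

B* ≈ 166, H* ≈ 41.4, C* ≈ 2.35

From dC/dt = 0: 0.0113H* = 0.468, so H* = 41.4.
From dB/dt = 0: 0.807(1 - B*/190) = 0.00247·41.4, giving B* = 190·(1 - 0.127) = 166.
From dH/dt = 0: 0.000906·166 - 0.0956 = 0.0233C*, so C* = 0.0547/0.0233 = 2.35.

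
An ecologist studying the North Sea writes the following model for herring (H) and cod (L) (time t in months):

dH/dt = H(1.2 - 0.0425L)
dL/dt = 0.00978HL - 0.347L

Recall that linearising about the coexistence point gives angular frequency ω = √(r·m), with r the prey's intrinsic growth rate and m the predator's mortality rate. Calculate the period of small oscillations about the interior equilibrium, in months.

Here r = 1.2 and m = 0.347, so r·m = 0.416.
ω = √0.416 = 0.645 per month, hence T = 2π/ω ≈ 9.74 months.

T ≈ 9.74 months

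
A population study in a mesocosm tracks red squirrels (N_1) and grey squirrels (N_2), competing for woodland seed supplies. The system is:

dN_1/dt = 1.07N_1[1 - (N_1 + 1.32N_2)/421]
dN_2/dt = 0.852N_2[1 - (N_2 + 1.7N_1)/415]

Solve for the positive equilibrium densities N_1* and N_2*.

N_1* ≈ 102, N_2* ≈ 242

Setting both brackets to zero gives the nullclines N_1 + 1.32N_2 = 421 and 1.7N_1 + N_2 = 415.
Substituting N_2 = 415 - 1.7N_1 into the first: N_1(1 - 1.32·1.7) = 421 - 1.32·415.
So N_1* = -127/-1.24 = 102, and then N_2* = 415 - 1.7·102 = 242.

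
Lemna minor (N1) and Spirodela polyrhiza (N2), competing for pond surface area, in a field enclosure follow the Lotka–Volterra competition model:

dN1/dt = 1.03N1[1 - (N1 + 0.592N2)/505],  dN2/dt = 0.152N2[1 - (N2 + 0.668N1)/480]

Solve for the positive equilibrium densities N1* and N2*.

Setting both brackets to zero gives the nullclines N1 + 0.592N2 = 505 and 0.668N1 + N2 = 480.
Substituting N2 = 480 - 0.668N1 into the first: N1(1 - 0.592·0.668) = 505 - 0.592·480.
So N1* = 221/0.605 = 365, and then N2* = 480 - 0.668·365 = 236.

N1* ≈ 365, N2* ≈ 236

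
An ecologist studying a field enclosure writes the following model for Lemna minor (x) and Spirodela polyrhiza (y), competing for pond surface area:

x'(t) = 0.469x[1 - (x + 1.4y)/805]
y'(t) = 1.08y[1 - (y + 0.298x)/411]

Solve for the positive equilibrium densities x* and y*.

Setting both brackets to zero gives the nullclines x + 1.4y = 805 and 0.298x + y = 411.
Substituting y = 411 - 0.298x into the first: x(1 - 1.4·0.298) = 805 - 1.4·411.
So x* = 230/0.583 = 394, and then y* = 411 - 0.298·394 = 294.

x* ≈ 394, y* ≈ 294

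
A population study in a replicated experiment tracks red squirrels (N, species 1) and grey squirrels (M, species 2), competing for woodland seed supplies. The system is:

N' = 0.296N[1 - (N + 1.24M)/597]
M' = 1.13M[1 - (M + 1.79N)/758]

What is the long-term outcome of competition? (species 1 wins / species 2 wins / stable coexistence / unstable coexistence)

Compare the nullcline intercepts: K1/α12 = 597/1.24 = 481 < K2 = 758; K2/α21 = 758/1.79 = 423 < K1 = 597.
Since both are reversed, neither can invade when rare; the interior point is a saddle.

unstable coexistence (outcome depends on initial conditions)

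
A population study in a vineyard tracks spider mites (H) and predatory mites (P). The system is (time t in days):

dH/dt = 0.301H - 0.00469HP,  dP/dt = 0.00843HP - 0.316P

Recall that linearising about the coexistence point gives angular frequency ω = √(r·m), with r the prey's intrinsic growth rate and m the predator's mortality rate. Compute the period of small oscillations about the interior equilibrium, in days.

T ≈ 20.4 days

Here r = 0.301 and m = 0.316, so r·m = 0.0951.
ω = √0.0951 = 0.308 per day, hence T = 2π/ω ≈ 20.4 days.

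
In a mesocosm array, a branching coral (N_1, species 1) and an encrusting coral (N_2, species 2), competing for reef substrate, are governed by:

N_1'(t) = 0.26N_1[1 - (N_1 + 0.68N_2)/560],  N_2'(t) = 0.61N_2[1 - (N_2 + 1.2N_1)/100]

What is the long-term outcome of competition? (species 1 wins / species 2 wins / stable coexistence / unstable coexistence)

species 1 excludes species 2

Compare the nullcline intercepts: K1/α12 = 560/0.68 = 824 > K2 = 100; K2/α21 = 100/1.2 = 83.3 < K1 = 560.
Since the inequalities point opposite ways, species 1 can invade but species 2 cannot.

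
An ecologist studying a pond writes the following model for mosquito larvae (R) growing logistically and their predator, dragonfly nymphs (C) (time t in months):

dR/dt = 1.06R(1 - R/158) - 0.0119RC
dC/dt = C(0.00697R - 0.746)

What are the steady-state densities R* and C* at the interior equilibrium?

R* ≈ 107, C* ≈ 28.7

From dC/dt = 0 with C > 0: 0.00697R* = 0.746, so R* = 107.
Substitute into dR/dt = 0: 1.06(1 - 107/158) = 0.0119C*.
The bracket is 0.323, giving C* = 0.342/0.0119 = 28.7.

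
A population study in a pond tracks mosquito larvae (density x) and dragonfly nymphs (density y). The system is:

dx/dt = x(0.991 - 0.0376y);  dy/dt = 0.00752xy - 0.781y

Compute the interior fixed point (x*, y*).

x* ≈ 104, y* ≈ 26.4

Set dy/dt = 0 with y > 0: 0.00752x - 0.781 = 0, so x* = 0.781/0.00752 = 104.
Set dx/dt = 0 with x > 0: 0.991 - 0.0376y = 0, so y* = 0.991/0.0376 = 26.4.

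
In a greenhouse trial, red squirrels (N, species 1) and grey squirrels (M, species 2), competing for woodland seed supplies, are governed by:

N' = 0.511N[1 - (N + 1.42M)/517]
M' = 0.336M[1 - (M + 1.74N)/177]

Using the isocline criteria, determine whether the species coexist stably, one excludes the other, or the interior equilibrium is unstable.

species 1 excludes species 2

Compare the nullcline intercepts: K1/α12 = 517/1.42 = 364 > K2 = 177; K2/α21 = 177/1.74 = 102 < K1 = 517.
Since the inequalities point opposite ways, species 1 can invade but species 2 cannot.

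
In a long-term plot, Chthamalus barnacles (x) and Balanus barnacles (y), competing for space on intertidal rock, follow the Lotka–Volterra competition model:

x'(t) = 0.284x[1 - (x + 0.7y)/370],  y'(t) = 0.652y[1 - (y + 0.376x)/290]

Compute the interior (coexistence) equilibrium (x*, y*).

x* ≈ 227, y* ≈ 205

Setting both brackets to zero gives the nullclines x + 0.7y = 370 and 0.376x + y = 290.
Substituting y = 290 - 0.376x into the first: x(1 - 0.7·0.376) = 370 - 0.7·290.
So x* = 167/0.737 = 227, and then y* = 290 - 0.376·227 = 205.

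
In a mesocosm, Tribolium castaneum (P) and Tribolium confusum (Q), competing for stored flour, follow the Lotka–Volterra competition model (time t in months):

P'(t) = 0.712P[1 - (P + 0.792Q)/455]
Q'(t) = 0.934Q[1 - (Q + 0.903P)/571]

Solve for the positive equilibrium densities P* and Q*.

Setting both brackets to zero gives the nullclines P + 0.792Q = 455 and 0.903P + Q = 571.
Substituting Q = 571 - 0.903P into the first: P(1 - 0.792·0.903) = 455 - 0.792·571.
So P* = 2.77/0.285 = 9.72, and then Q* = 571 - 0.903·9.72 = 562.

P* ≈ 9.72, Q* ≈ 562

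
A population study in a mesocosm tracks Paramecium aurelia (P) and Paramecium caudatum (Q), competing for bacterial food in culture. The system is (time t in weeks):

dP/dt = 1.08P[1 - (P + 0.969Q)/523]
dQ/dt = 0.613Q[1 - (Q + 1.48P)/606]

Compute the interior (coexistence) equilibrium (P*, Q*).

Setting both brackets to zero gives the nullclines P + 0.969Q = 523 and 1.48P + Q = 606.
Substituting Q = 606 - 1.48P into the first: P(1 - 0.969·1.48) = 523 - 0.969·606.
So P* = -64.2/-0.434 = 148, and then Q* = 606 - 1.48·148 = 387.

P* ≈ 148, Q* ≈ 387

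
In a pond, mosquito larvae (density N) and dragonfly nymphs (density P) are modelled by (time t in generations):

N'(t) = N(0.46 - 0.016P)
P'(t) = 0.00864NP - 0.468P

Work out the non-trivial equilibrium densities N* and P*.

N* ≈ 54.2, P* ≈ 28.8

Set dP/dt = 0 with P > 0: 0.00864N - 0.468 = 0, so N* = 0.468/0.00864 = 54.2.
Set dN/dt = 0 with N > 0: 0.46 - 0.016P = 0, so P* = 0.46/0.016 = 28.8.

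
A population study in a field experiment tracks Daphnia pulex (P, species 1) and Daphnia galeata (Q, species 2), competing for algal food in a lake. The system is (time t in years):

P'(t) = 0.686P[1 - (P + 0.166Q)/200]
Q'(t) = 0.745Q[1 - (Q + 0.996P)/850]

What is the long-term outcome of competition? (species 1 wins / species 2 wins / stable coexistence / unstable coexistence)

stable coexistence

Compare the nullcline intercepts: K1/α12 = 200/0.166 = 1200 > K2 = 850; K2/α21 = 850/0.996 = 853 > K1 = 200.
Since both inequalities hold, each species can invade when rare, so the interior equilibrium is stable.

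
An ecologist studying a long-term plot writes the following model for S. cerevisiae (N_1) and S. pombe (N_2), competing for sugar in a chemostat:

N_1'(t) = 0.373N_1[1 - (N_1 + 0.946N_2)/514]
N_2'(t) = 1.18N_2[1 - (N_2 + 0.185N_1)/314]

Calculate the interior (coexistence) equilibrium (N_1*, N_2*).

N_1* ≈ 263, N_2* ≈ 265

Setting both brackets to zero gives the nullclines N_1 + 0.946N_2 = 514 and 0.185N_1 + N_2 = 314.
Substituting N_2 = 314 - 0.185N_1 into the first: N_1(1 - 0.946·0.185) = 514 - 0.946·314.
So N_1* = 217/0.825 = 263, and then N_2* = 314 - 0.185·263 = 265.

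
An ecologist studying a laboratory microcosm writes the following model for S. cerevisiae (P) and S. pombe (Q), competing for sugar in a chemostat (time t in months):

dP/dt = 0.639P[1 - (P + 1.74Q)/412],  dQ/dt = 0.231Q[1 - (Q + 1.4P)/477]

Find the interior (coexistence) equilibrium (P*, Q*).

P* ≈ 291, Q* ≈ 69.5

Setting both brackets to zero gives the nullclines P + 1.74Q = 412 and 1.4P + Q = 477.
Substituting Q = 477 - 1.4P into the first: P(1 - 1.74·1.4) = 412 - 1.74·477.
So P* = -418/-1.44 = 291, and then Q* = 477 - 1.4·291 = 69.5.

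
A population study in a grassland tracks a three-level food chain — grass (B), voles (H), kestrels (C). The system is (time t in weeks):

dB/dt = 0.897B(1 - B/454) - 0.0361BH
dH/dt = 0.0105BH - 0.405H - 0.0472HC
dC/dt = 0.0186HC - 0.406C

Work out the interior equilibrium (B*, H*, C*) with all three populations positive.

B* ≈ 55.2, H* ≈ 21.8, C* ≈ 3.69

From dC/dt = 0: 0.0186H* = 0.406, so H* = 21.8.
From dB/dt = 0: 0.897(1 - B*/454) = 0.0361·21.8, giving B* = 454·(1 - 0.878) = 55.2.
From dH/dt = 0: 0.0105·55.2 - 0.405 = 0.0472C*, so C* = 0.174/0.0472 = 3.69.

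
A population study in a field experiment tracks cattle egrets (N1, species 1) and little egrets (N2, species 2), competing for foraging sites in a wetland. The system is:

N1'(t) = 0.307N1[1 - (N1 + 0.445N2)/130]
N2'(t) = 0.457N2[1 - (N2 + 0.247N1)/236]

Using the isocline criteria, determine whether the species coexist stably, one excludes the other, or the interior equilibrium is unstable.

stable coexistence

Compare the nullcline intercepts: K1/α12 = 130/0.445 = 292 > K2 = 236; K2/α21 = 236/0.247 = 955 > K1 = 130.
Since both inequalities hold, each species can invade when rare, so the interior equilibrium is stable.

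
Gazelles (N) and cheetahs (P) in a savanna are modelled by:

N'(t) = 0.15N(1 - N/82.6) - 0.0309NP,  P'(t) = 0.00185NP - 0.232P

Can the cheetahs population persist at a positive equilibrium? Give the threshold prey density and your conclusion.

Threshold N = 125; K < 125, so no, the predator goes extinct.

The predator equation gives dP/dt > 0 only when N > 0.232/0.00185 = 125.
Without the predator, N → K = 82.6. Since 82.6 < 125, the predator cannot invade.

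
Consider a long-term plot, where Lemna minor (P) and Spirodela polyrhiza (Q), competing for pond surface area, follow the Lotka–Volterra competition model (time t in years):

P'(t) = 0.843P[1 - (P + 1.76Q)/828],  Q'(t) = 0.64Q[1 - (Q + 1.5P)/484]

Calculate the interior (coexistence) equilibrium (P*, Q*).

P* ≈ 14.5, Q* ≈ 462

Setting both brackets to zero gives the nullclines P + 1.76Q = 828 and 1.5P + Q = 484.
Substituting Q = 484 - 1.5P into the first: P(1 - 1.76·1.5) = 828 - 1.76·484.
So P* = -23.8/-1.64 = 14.5, and then Q* = 484 - 1.5·14.5 = 462.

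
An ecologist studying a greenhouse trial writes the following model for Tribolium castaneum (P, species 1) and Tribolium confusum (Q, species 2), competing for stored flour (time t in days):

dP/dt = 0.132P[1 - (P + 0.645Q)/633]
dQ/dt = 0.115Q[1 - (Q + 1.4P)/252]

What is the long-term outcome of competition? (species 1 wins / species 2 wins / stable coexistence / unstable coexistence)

species 1 excludes species 2

Compare the nullcline intercepts: K1/α12 = 633/0.645 = 981 > K2 = 252; K2/α21 = 252/1.4 = 180 < K1 = 633.
Since the inequalities point opposite ways, species 1 can invade but species 2 cannot.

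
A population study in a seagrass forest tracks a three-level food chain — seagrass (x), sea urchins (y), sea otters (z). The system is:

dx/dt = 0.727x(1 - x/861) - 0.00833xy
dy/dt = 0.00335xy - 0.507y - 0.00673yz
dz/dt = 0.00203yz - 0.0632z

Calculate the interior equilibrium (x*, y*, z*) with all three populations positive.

x* ≈ 554, y* ≈ 31.1, z* ≈ 200

From dz/dt = 0: 0.00203y* = 0.0632, so y* = 31.1.
From dx/dt = 0: 0.727(1 - x*/861) = 0.00833·31.1, giving x* = 861·(1 - 0.357) = 554.
From dy/dt = 0: 0.00335·554 - 0.507 = 0.00673z*, so z* = 1.35/0.00673 = 200.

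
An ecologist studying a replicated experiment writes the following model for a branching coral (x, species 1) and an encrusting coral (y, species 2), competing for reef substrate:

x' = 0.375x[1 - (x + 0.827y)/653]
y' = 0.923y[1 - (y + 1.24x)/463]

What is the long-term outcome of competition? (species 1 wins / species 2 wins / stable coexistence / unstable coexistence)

Compare the nullcline intercepts: K1/α12 = 653/0.827 = 790 > K2 = 463; K2/α21 = 463/1.24 = 373 < K1 = 653.
Since the inequalities point opposite ways, species 1 can invade but species 2 cannot.

species 1 excludes species 2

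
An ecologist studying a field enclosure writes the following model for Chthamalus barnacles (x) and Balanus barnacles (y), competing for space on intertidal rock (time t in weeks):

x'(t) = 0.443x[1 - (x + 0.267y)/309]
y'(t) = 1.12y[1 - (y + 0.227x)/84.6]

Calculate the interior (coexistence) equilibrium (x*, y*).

x* ≈ 305, y* ≈ 15.4

Setting both brackets to zero gives the nullclines x + 0.267y = 309 and 0.227x + y = 84.6.
Substituting y = 84.6 - 0.227x into the first: x(1 - 0.267·0.227) = 309 - 0.267·84.6.
So x* = 286/0.939 = 305, and then y* = 84.6 - 0.227·305 = 15.4.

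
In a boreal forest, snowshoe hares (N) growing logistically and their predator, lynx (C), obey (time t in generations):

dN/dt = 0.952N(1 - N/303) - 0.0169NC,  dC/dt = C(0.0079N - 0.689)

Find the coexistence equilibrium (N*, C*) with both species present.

From dC/dt = 0 with C > 0: 0.0079N* = 0.689, so N* = 87.2.
Substitute into dN/dt = 0: 0.952(1 - 87.2/303) = 0.0169C*.
The bracket is 0.712, giving C* = 0.678/0.0169 = 40.1.

N* ≈ 87.2, C* ≈ 40.1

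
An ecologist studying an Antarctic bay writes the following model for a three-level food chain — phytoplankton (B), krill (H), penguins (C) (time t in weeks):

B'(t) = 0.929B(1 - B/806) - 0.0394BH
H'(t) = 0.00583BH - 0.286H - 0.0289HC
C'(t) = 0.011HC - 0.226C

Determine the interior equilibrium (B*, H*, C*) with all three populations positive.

B* ≈ 104, H* ≈ 20.5, C* ≈ 11

From dC/dt = 0: 0.011H* = 0.226, so H* = 20.5.
From dB/dt = 0: 0.929(1 - B*/806) = 0.0394·20.5, giving B* = 806·(1 - 0.871) = 104.
From dH/dt = 0: 0.00583·104 - 0.286 = 0.0289C*, so C* = 0.318/0.0289 = 11.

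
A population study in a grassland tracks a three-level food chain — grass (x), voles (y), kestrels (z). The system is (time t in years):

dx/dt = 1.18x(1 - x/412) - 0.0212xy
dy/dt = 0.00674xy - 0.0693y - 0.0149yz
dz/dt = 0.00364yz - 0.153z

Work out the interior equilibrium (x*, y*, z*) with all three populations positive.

From dz/dt = 0: 0.00364y* = 0.153, so y* = 42.
From dx/dt = 0: 1.18(1 - x*/412) = 0.0212·42, giving x* = 412·(1 - 0.755) = 101.
From dy/dt = 0: 0.00674·101 - 0.0693 = 0.0149z*, so z* = 0.611/0.0149 = 41.

x* ≈ 101, y* ≈ 42, z* ≈ 41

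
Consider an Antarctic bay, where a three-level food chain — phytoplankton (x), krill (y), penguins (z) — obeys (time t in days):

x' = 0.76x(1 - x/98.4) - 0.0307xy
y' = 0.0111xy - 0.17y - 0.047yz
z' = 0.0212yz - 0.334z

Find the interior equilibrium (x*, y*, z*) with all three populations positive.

x* ≈ 35.8, y* ≈ 15.8, z* ≈ 4.83

From dz/dt = 0: 0.0212y* = 0.334, so y* = 15.8.
From dx/dt = 0: 0.76(1 - x*/98.4) = 0.0307·15.8, giving x* = 98.4·(1 - 0.636) = 35.8.
From dy/dt = 0: 0.0111·35.8 - 0.17 = 0.047z*, so z* = 0.227/0.047 = 4.83.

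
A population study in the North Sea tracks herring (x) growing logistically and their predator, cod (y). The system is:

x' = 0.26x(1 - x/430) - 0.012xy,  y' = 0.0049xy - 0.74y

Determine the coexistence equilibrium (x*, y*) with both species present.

x* ≈ 151, y* ≈ 14.1

From dy/dt = 0 with y > 0: 0.0049x* = 0.74, so x* = 151.
Substitute into dx/dt = 0: 0.26(1 - 151/430) = 0.012y*.
The bracket is 0.649, giving y* = 0.169/0.012 = 14.1.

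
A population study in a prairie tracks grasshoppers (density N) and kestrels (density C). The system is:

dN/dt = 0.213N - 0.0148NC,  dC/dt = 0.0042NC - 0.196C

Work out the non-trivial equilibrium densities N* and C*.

N* ≈ 46.7, C* ≈ 14.4

Set dC/dt = 0 with C > 0: 0.0042N - 0.196 = 0, so N* = 0.196/0.0042 = 46.7.
Set dN/dt = 0 with N > 0: 0.213 - 0.0148C = 0, so C* = 0.213/0.0148 = 14.4.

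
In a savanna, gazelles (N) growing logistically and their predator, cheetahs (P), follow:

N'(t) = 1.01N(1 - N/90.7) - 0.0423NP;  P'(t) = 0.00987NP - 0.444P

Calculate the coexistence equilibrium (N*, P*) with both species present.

N* ≈ 45, P* ≈ 12

From dP/dt = 0 with P > 0: 0.00987N* = 0.444, so N* = 45.
Substitute into dN/dt = 0: 1.01(1 - 45/90.7) = 0.0423P*.
The bracket is 0.504, giving P* = 0.509/0.0423 = 12.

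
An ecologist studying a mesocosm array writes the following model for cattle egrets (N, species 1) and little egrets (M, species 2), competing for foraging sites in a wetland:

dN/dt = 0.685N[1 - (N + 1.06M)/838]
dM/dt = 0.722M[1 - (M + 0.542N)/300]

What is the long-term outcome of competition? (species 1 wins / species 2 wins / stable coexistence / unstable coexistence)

Compare the nullcline intercepts: K1/α12 = 838/1.06 = 791 > K2 = 300; K2/α21 = 300/0.542 = 554 < K1 = 838.
Since the inequalities point opposite ways, species 1 can invade but species 2 cannot.

species 1 excludes species 2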